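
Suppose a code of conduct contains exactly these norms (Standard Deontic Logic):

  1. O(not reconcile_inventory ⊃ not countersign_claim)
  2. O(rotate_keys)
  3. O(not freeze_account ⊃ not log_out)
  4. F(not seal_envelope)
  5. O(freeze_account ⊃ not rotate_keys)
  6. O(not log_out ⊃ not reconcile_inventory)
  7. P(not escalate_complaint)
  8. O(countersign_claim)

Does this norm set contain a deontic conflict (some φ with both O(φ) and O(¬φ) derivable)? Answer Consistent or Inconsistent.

Premise 8 gives O(countersign_claim).
Premise 1, O(not reconcile_inventory ⊃ not countersign_claim), contraposes to O(countersign_claim ⊃ reconcile_inventory); with O(countersign_claim) we get O(reconcile_inventory).
Premise 6, O(not log_out ⊃ not reconcile_inventory), contraposes to O(reconcile_inventory ⊃ log_out); with O(reconcile_inventory) we get O(log_out).
The contrapositive of premise 3 (O(not freeze_account ⊃ not log_out)) is O(log_out ⊃ freeze_account), and O(log_out) is already established, so O(freeze_account).
Premise 5 is O(freeze_account ⊃ not rotate_keys); since O(freeze_account), deontic closure gives O(not rotate_keys).
However, premise 2 gives O(rotate_keys).
We now have both O(not rotate_keys) and O(rotate_keys) — rotate_keys is simultaneously obligatory and forbidden, violating the D-axiom.

Inconsistent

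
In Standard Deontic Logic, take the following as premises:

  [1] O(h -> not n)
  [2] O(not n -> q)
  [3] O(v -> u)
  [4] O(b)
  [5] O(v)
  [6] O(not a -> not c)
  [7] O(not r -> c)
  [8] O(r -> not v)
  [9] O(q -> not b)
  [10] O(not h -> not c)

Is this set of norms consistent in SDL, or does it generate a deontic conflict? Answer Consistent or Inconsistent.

Premise 4 states O(b) outright.
The contrapositive of premise 9 (O(q -> not b)) is O(b -> not q), and O(b) is already established, so O(not q).
The contrapositive of premise 2 (O(not n -> q)) is O(not q -> n), and O(not q) is already established, so O(n).
Premise 1 is O(h -> not n); contrapositively O(n -> not h). Since O(n) holds, K gives O(not h).
From O(not h) and premise 10, O(not h -> not c), we obtain O(not c).
The contrapositive of premise 7 (O(not r -> c)) is O(not c -> r), and O(not c) is already established, so O(r).
From O(r) and premise 8, O(r -> not v), we obtain O(not v).
Yet premise 5 states O(v).
We now have both O(not v) and O(v) — v is simultaneously obligatory and forbidden, violating the D-axiom.

Inconsistent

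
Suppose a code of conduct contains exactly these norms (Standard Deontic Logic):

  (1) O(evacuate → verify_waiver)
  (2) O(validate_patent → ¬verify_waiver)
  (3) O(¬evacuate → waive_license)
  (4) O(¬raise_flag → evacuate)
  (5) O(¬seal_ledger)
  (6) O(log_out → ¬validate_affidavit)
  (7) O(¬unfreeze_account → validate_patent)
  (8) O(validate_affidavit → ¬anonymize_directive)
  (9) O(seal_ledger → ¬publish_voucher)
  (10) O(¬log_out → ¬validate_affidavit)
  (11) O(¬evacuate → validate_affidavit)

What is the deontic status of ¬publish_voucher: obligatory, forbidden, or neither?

Neither

Premise 9 is O(seal_ledger → ¬publish_voucher), but O(seal_ledger) is not derivable from the premises, so it does not yield O(¬publish_voucher).
No premise or chain of K-axiom applications forces O(¬publish_voucher), and none forces O(publish_voucher). So ¬publish_voucher is neither obligatory nor forbidden under these norms.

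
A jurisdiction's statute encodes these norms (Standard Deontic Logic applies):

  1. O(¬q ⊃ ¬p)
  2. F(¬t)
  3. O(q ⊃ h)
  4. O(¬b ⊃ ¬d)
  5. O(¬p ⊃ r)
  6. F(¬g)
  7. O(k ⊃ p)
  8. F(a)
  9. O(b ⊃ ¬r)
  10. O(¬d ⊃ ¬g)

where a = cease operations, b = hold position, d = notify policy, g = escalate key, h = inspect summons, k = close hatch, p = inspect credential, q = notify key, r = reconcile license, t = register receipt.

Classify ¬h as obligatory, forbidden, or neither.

Forbidden

Premise 6 is F(¬g), i.e. O(g).
Premise 10, O(¬d ⊃ ¬g), contraposes to O(g ⊃ d); with O(g) we get O(d).
Premise 4, O(¬b ⊃ ¬d), contraposes to O(d ⊃ b); with O(d) we get O(b).
From O(b) and premise 9, O(b ⊃ ¬r), we obtain O(¬r).
The contrapositive of premise 5 (O(¬p ⊃ r)) is O(¬r ⊃ p), and O(¬r) is already established, so O(p).
Premise 1 is O(¬q ⊃ ¬p); contrapositively O(p ⊃ q). Since O(p) holds, K gives O(q).
From O(q) and premise 3, O(q ⊃ h), we obtain O(h).
Premises 2, 7, 8 do not contribute to this derivation.
Thus O(h), which is F(¬h): ¬h is forbidden.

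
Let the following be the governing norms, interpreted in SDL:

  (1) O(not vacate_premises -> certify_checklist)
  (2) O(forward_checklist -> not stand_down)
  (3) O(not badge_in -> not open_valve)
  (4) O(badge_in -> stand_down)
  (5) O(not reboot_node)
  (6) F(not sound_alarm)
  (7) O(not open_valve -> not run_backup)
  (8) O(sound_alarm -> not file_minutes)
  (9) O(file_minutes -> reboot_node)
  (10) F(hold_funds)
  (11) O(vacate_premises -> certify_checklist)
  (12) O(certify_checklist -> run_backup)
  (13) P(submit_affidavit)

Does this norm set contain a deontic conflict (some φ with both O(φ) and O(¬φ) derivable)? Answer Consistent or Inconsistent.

Consistent

Premise 9 is O(file_minutes -> reboot_node), but O(file_minutes) is not derivable from the premises, so it does not yield O(reboot_node).
So O(reboot_node) is not derivable, and the apparent clash with O(not reboot_node) does not arise.
A world satisfying every obligation exists (e.g. badge_in=true, certify_checklist=true, file_minutes=false, forward_checklist=false, hold_funds=false, open_valve=true, reboot_node=false, run_backup=true, sound_alarm=true, stand_down=true, submit_affidavit=false, vacate_premises=false); no atom is both obligatory and forbidden, so the set is consistent.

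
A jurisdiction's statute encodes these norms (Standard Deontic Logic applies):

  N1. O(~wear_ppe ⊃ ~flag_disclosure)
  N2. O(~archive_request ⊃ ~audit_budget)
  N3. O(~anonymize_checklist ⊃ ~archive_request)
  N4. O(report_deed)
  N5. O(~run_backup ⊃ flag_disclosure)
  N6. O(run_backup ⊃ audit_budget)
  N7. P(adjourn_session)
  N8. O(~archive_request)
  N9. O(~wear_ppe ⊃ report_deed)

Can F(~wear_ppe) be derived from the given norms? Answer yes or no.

Yes

Premise 8 gives O(~archive_request).
From O(~archive_request) and premise 2, O(~archive_request ⊃ ~audit_budget), we obtain O(~audit_budget).
Premise 6 is O(run_backup ⊃ audit_budget); contrapositively O(~audit_budget ⊃ ~run_backup). Since O(~audit_budget) holds, K gives O(~run_backup).
With premise 5, O(~run_backup ⊃ flag_disclosure), the K-axiom yields O(flag_disclosure).
Premise 1 is O(~wear_ppe ⊃ ~flag_disclosure); contrapositively O(flag_disclosure ⊃ wear_ppe). Since O(flag_disclosure) holds, K gives O(wear_ppe).
Premises 3, 4, 7, 9 do not contribute to this derivation.
So O(wear_ppe) holds, i.e. F(~wear_ppe). The claim follows.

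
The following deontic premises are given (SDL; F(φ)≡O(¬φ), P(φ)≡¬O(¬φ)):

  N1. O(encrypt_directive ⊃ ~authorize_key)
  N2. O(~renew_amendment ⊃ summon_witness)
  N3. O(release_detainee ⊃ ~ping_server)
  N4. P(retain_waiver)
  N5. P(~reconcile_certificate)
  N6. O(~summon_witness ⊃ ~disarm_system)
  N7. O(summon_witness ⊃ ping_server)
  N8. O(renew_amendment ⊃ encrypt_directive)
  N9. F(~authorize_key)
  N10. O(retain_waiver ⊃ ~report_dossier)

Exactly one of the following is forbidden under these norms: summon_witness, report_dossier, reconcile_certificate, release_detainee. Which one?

Premise 9 is F(~authorize_key), i.e. O(authorize_key).
The contrapositive of premise 1 (O(encrypt_directive ⊃ ~authorize_key)) is O(authorize_key ⊃ ~encrypt_directive), and O(authorize_key) is already established, so O(~encrypt_directive).
Premise 8, O(renew_amendment ⊃ encrypt_directive), contraposes to O(~encrypt_directive ⊃ ~renew_amendment); with O(~encrypt_directive) we get O(~renew_amendment).
With premise 2, O(~renew_amendment ⊃ summon_witness), the K-axiom yields O(summon_witness).
Applying K to premise 7 (O(summon_witness ⊃ ping_server)) and O(summon_witness) yields O(ping_server).
Premise 3, O(release_detainee ⊃ ~ping_server), contraposes to O(ping_server ⊃ ~release_detainee); with O(ping_server) we get O(~release_detainee).
So O(~release_detainee) holds, i.e. release_detainee is forbidden. None of the other listed options is forbidden under the premises.

release_detainee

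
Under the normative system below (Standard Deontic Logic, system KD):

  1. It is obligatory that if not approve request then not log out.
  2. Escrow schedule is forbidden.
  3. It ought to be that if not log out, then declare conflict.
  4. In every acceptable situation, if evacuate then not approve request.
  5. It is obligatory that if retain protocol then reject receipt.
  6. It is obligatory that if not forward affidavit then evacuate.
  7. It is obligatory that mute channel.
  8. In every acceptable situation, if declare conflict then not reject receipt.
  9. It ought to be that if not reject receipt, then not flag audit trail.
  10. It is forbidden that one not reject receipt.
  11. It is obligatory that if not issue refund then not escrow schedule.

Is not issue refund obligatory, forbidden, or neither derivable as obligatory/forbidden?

Neither

Premise 11 is O(¬issue_refund → ¬escrow_schedule); even if O(¬escrow_schedule) held, inferring O(¬issue_refund) would be affirming the consequent — invalid.
No premise or chain of K-axiom applications forces O(¬issue_refund), and none forces O(issue_refund). So ¬issue_refund is neither obligatory nor forbidden under these norms.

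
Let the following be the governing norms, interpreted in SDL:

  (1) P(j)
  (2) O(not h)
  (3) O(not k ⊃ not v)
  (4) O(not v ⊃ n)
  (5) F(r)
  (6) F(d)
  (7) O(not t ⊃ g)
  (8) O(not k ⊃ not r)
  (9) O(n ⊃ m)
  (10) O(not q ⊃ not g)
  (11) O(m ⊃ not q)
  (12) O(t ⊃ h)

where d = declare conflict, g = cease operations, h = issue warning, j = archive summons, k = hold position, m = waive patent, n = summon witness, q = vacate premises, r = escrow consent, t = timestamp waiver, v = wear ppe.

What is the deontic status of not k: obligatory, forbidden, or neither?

Forbidden

From premise 2 we have O(not h).
Premise 12 is O(t ⊃ h); contrapositively O(not h ⊃ not t). Since O(not h) holds, K gives O(not t).
With premise 7, O(not t ⊃ g), the K-axiom yields O(g).
Premise 10, O(not q ⊃ not g), contraposes to O(g ⊃ q); with O(g) we get O(q).
The contrapositive of premise 11 (O(m ⊃ not q)) is O(q ⊃ not m), and O(q) is already established, so O(not m).
Premise 9 is O(n ⊃ m); contrapositively O(not m ⊃ not n). Since O(not m) holds, K gives O(not n).
Premise 4, O(not v ⊃ n), contraposes to O(not n ⊃ v); with O(not n) we get O(v).
Premise 3, O(not k ⊃ not v), contraposes to O(v ⊃ k); with O(v) we get O(k).
Premises 1, 5, 6, 8 do not contribute to this derivation.
Thus O(k), which is F(not k): not k is forbidden.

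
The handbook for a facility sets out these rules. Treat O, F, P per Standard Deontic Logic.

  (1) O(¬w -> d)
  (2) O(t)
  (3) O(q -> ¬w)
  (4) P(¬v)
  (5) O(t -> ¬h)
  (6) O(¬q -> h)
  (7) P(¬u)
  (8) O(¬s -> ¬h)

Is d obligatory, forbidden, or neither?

Premise 2 gives O(t).
Premise 5 is O(t -> ¬h); since O(t), deontic closure gives O(¬h).
The contrapositive of premise 6 (O(¬q -> h)) is O(¬h -> q), and O(¬h) is already established, so O(q).
Premise 3 is O(q -> ¬w); since O(q), deontic closure gives O(¬w).
With premise 1, O(¬w -> d), the K-axiom yields O(d).
Premises 4, 7, 8 do not contribute to this derivation.
Hence d is obligatory.

Obligatory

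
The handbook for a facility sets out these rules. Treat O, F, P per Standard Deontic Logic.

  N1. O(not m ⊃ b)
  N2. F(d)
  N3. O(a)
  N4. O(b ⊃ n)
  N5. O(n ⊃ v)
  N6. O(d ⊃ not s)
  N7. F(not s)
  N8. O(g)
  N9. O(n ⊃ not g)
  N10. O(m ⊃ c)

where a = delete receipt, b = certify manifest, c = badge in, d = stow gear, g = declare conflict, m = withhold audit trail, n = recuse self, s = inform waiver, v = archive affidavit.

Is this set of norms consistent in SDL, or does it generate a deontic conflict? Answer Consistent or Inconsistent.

Consistent

Premise 6 is O(d ⊃ not s), but O(d) is not derivable from the premises, so it does not yield O(not s).
So O(not s) is not derivable, and the apparent clash with O(s) does not arise.
A world satisfying every obligation exists (e.g. a=true, b=false, c=true, d=false, g=true, m=true, n=false, s=true, v=false); no atom is both obligatory and forbidden, so the set is consistent.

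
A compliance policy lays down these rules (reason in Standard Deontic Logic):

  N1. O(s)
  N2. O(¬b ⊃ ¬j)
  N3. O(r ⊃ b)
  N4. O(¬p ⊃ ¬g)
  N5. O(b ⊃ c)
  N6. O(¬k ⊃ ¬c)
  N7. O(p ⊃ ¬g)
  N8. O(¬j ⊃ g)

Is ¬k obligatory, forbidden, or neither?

Premises 4 and 7 cover both cases: O(¬p ⊃ ¬g) and O(p ⊃ ¬g). Since ¬p ∨ p is a tautology, O(¬g) follows.
The contrapositive of premise 8 (O(¬j ⊃ g)) is O(¬g ⊃ j), and O(¬g) is already established, so O(j).
Premise 2 is O(¬b ⊃ ¬j); contrapositively O(j ⊃ b). Since O(j) holds, K gives O(b).
Premise 5 is O(b ⊃ c); since O(b), deontic closure gives O(c).
The contrapositive of premise 6 (O(¬k ⊃ ¬c)) is O(c ⊃ k), and O(c) is already established, so O(k).
Premises 1, 3 do not contribute to this derivation.
Thus O(k), which is F(¬k): ¬k is forbidden.

Forbidden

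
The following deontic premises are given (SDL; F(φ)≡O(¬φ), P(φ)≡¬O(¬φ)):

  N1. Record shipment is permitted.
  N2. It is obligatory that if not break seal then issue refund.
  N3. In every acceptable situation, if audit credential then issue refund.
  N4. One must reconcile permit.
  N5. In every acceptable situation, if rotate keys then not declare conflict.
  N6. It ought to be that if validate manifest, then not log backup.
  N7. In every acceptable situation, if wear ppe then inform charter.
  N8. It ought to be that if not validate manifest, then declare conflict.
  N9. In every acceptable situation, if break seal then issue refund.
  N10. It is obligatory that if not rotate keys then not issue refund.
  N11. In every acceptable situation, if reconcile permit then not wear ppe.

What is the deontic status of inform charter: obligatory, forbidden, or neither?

Neither

Premise 7 is O(wear_ppe → inform_charter), but O(wear_ppe) is not derivable from the premises, so it does not yield O(inform_charter).
No premise or chain of K-axiom applications forces O(inform_charter), and none forces O(¬inform_charter). So inform_charter is neither obligatory nor forbidden under these norms.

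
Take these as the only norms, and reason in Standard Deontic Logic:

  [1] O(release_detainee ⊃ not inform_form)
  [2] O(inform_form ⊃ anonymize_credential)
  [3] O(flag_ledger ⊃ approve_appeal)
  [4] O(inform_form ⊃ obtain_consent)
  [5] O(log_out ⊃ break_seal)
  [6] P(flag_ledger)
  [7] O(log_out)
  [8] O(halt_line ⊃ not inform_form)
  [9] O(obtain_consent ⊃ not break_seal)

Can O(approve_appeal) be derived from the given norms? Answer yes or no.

No

Premise 3 is O(flag_ledger ⊃ approve_appeal), but O(flag_ledger) is not derivable from the premises (the permission P(flag_ledger) asserts only not O(not flag_ledger), not O(flag_ledger)), so it does not yield O(approve_appeal).
No other premise forces O(approve_appeal). An ideal world satisfying every premise can still have approve_appeal false, so O(approve_appeal) is not derivable.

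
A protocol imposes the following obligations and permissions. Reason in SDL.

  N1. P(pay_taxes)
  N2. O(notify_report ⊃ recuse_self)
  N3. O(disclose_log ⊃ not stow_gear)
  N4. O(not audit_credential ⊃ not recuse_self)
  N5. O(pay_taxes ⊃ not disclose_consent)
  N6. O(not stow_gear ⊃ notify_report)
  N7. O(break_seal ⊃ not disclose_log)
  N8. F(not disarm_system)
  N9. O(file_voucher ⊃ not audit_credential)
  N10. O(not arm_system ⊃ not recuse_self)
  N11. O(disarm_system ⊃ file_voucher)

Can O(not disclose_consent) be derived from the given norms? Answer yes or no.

Premise 5 is O(pay_taxes ⊃ not disclose_consent), but O(pay_taxes) is not derivable from the premises (the permission P(pay_taxes) asserts only not O(not pay_taxes), not O(pay_taxes)), so it does not yield O(not disclose_consent).
No other premise forces O(not disclose_consent). An ideal world satisfying every premise can still have not disclose_consent false, so O(not disclose_consent) is not derivable.

No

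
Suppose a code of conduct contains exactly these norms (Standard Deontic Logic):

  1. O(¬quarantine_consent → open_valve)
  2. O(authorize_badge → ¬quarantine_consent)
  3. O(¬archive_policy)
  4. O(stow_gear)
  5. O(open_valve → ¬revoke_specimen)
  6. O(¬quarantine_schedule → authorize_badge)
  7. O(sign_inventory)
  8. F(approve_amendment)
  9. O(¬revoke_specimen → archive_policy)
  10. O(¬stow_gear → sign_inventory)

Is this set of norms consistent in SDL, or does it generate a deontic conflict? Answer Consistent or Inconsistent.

Premise 10 is O(¬stow_gear → sign_inventory); even if O(sign_inventory) held, inferring O(¬stow_gear) would be affirming the consequent — invalid.
So O(¬stow_gear) is not derivable, and the apparent clash with O(stow_gear) does not arise.
A world satisfying every obligation exists (e.g. approve_amendment=false, archive_policy=false, authorize_badge=false, open_valve=false, quarantine_consent=true, quarantine_schedule=true, revoke_specimen=true, sign_inventory=true, stow_gear=true); no atom is both obligatory and forbidden, so the set is consistent.

Consistent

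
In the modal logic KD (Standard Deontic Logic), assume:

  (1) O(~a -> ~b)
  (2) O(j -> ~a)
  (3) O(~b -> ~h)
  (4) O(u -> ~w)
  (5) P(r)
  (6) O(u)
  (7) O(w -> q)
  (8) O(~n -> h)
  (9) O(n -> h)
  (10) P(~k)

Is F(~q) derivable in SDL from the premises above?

No

Premise 7 is O(w -> q), but O(w) is not derivable from the premises, so it does not yield O(q).
No other premise forces O(q). An ideal world satisfying every premise can still have ~q true, so F(~q) is not derivable.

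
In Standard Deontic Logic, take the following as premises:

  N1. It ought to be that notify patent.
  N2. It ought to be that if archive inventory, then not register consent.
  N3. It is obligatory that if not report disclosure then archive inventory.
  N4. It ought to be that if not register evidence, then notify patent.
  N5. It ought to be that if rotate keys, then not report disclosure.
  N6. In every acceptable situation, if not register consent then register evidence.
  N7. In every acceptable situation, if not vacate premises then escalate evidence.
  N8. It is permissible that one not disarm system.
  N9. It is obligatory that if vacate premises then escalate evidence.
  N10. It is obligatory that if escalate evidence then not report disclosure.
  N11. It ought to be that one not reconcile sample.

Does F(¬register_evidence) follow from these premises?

Premises 7 and 9 cover both cases: O(¬vacate_premises → escalate_evidence) and O(vacate_premises → escalate_evidence). Since ¬vacate_premises ∨ vacate_premises is a tautology, O(escalate_evidence) follows.
Applying K to premise 10 (O(escalate_evidence → ¬report_disclosure)) and O(escalate_evidence) yields O(¬report_disclosure).
With premise 3, O(¬report_disclosure → archive_inventory), the K-axiom yields O(archive_inventory).
Applying K to premise 2 (O(archive_inventory → ¬register_consent)) and O(archive_inventory) yields O(¬register_consent).
From O(¬register_consent) and premise 6, O(¬register_consent → register_evidence), we obtain O(register_evidence).
Premises 1, 4, 5, 8, 11 do not contribute to this derivation.
So O(register_evidence) holds, i.e. F(¬register_evidence). The claim follows.

Yes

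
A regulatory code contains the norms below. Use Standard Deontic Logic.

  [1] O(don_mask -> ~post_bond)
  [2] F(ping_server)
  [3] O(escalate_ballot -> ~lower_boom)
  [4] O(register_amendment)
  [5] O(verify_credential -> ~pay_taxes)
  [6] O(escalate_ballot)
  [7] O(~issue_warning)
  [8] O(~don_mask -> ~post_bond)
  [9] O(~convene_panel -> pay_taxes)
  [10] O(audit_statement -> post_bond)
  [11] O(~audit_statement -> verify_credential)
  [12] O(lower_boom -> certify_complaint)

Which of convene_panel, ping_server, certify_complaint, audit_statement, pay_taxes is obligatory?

convene_panel

Premises 1 and 8 cover both cases: O(don_mask -> ~post_bond) and O(~don_mask -> ~post_bond). Since don_mask ∨ ~don_mask is a tautology, O(~post_bond) follows.
Premise 10 is O(audit_statement -> post_bond); contrapositively O(~post_bond -> ~audit_statement). Since O(~post_bond) holds, K gives O(~audit_statement).
From O(~audit_statement) and premise 11, O(~audit_statement -> verify_credential), we obtain O(verify_credential).
With premise 5, O(verify_credential -> ~pay_taxes), the K-axiom yields O(~pay_taxes).
Premise 9 is O(~convene_panel -> pay_taxes); contrapositively O(~pay_taxes -> convene_panel). Since O(~pay_taxes) holds, K gives O(convene_panel).
So O(convene_panel) holds — convene_panel is obligatory. None of the other listed options is made obligatory by any chain of premises.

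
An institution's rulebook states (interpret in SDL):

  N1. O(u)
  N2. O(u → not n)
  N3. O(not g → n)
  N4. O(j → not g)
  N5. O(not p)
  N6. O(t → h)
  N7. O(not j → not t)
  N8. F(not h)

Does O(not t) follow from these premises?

Yes

Premise 1 states O(u) outright.
Applying K to premise 2 (O(u → not n)) and O(u) yields O(not n).
Premise 3 is O(not g → n); contrapositively O(not n → g). Since O(not n) holds, K gives O(g).
Premise 4, O(j → not g), contraposes to O(g → not j); with O(g) we get O(not j).
From O(not j) and premise 7, O(not j → not t), we obtain O(not t).
Premises 5, 6, 8 do not contribute to this derivation.
So O(not t) follows.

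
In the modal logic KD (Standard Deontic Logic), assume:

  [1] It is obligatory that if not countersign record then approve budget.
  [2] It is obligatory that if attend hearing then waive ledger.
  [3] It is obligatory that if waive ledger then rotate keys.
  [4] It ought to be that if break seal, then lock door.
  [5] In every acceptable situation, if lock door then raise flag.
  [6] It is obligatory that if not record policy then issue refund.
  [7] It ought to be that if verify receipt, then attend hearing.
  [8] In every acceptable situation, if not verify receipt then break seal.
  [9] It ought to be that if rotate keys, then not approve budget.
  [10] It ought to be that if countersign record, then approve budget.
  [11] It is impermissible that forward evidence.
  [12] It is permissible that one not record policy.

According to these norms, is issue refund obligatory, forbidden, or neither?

Neither

Premise 6 is O(¬record_policy → issue_refund), but O(¬record_policy) is not derivable from the premises (the permission P(¬record_policy) asserts only ¬O(record_policy), not O(¬record_policy)), so it does not yield O(issue_refund).
No premise or chain of K-axiom applications forces O(issue_refund), and none forces O(¬issue_refund). So issue_refund is neither obligatory nor forbidden under these norms.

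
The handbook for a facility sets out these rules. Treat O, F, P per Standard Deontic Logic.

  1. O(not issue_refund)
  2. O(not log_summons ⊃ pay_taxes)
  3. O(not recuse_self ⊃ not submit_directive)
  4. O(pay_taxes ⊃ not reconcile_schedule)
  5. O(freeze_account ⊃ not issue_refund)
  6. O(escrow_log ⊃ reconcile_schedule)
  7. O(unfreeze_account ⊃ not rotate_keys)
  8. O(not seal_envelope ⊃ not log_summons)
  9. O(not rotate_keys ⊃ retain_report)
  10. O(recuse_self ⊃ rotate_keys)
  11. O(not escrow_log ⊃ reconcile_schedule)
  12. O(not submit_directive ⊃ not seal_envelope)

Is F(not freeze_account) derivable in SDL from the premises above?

No

Premise 5 is O(freeze_account ⊃ not issue_refund); even if O(not issue_refund) held, inferring O(freeze_account) would be affirming the consequent — invalid.
No other premise forces O(freeze_account). An ideal world satisfying every premise can still have not freeze_account true, so F(not freeze_account) is not derivable.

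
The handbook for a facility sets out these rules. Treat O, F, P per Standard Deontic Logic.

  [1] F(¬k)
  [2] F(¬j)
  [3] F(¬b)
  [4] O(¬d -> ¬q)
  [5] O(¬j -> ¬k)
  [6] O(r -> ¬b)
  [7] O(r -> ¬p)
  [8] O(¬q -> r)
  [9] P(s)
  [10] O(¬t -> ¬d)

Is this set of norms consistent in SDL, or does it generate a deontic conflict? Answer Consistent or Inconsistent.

Premise 5 is O(¬j -> ¬k), but O(¬j) is not derivable from the premises, so it does not yield O(¬k).
So O(¬k) is not derivable, and the apparent clash with O(k) does not arise.
A world satisfying every obligation exists (e.g. b=true, d=true, j=true, k=true, p=false, q=true, r=false, s=false, t=true); no atom is both obligatory and forbidden, so the set is consistent.

Consistent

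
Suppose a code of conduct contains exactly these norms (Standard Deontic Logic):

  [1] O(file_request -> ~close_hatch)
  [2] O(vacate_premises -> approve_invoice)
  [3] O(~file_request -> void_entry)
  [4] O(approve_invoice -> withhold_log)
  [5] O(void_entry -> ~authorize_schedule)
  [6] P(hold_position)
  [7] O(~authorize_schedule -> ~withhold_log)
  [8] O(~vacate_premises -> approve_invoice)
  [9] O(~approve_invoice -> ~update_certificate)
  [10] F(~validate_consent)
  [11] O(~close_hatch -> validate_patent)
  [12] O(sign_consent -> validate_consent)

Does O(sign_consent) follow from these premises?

Premise 12 is O(sign_consent -> validate_consent); even if O(validate_consent) held, inferring O(sign_consent) would be affirming the consequent — invalid.
No other premise forces O(sign_consent). An ideal world satisfying every premise can still have sign_consent false, so O(sign_consent) is not derivable.

No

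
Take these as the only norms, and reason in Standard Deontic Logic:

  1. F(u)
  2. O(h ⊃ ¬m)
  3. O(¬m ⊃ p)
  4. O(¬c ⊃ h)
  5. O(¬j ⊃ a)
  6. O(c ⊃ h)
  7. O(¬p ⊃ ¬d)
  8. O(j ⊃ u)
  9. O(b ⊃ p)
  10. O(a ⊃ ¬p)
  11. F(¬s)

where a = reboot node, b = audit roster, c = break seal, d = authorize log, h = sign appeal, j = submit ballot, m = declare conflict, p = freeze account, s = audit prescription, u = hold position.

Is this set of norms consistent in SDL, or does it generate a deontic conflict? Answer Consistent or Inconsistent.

Premises 6 and 4 cover both cases: O(c ⊃ h) and O(¬c ⊃ h). Since c ∨ ¬c is a tautology, O(h) follows.
Premise 2 is O(h ⊃ ¬m); since O(h), deontic closure gives O(¬m).
Premise 3 is O(¬m ⊃ p); since O(¬m), deontic closure gives O(p).
Premise 10, O(a ⊃ ¬p), contraposes to O(p ⊃ ¬a); with O(p) we get O(¬a).
Premise 5 is O(¬j ⊃ a); contrapositively O(¬a ⊃ j). Since O(¬a) holds, K gives O(j).
Premise 8 is O(j ⊃ u); since O(j), deontic closure gives O(u).
However, F(u) at premise 1 amounts to O(¬u).
We now have both O(u) and O(¬u) — u is simultaneously obligatory and forbidden, violating the D-axiom.

Inconsistent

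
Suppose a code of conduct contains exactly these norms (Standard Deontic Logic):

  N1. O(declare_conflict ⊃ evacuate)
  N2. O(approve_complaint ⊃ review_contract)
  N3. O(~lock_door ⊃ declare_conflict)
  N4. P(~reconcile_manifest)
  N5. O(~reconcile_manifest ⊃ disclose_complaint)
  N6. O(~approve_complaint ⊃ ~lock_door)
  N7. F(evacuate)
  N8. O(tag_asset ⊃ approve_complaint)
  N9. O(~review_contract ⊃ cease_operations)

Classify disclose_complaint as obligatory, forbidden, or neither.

Neither

Premise 5 is O(~reconcile_manifest ⊃ disclose_complaint), but O(~reconcile_manifest) is not derivable from the premises (the permission P(~reconcile_manifest) asserts only ~O(reconcile_manifest), not O(~reconcile_manifest)), so it does not yield O(disclose_complaint).
No premise or chain of K-axiom applications forces O(disclose_complaint), and none forces O(~disclose_complaint). So disclose_complaint is neither obligatory nor forbidden under these norms.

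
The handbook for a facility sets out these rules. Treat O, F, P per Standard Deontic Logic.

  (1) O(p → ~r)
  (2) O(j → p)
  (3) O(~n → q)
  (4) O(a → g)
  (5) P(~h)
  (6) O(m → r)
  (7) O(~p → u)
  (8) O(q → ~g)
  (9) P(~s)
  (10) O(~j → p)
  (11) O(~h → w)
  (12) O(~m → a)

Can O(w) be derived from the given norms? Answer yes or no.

No

Premise 11 is O(~h → w), but O(~h) is not derivable from the premises (the permission P(~h) asserts only ~O(h), not O(~h)), so it does not yield O(w).
No other premise forces O(w). An ideal world satisfying every premise can still have w false, so O(w) is not derivable.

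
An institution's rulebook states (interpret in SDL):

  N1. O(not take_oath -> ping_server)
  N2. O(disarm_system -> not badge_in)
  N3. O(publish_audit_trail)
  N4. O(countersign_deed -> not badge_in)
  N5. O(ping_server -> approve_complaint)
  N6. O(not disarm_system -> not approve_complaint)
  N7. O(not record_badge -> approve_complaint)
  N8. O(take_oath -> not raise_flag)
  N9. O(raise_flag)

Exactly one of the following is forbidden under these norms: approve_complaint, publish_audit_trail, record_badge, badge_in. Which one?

Premise 9 states O(raise_flag) outright.
Premise 8 is O(take_oath -> not raise_flag); contrapositively O(raise_flag -> not take_oath). Since O(raise_flag) holds, K gives O(not take_oath).
Premise 1 is O(not take_oath -> ping_server); since O(not take_oath), deontic closure gives O(ping_server).
Premise 5 is O(ping_server -> approve_complaint); since O(ping_server), deontic closure gives O(approve_complaint).
The contrapositive of premise 6 (O(not disarm_system -> not approve_complaint)) is O(approve_complaint -> disarm_system), and O(approve_complaint) is already established, so O(disarm_system).
From O(disarm_system) and premise 2, O(disarm_system -> not badge_in), we obtain O(not badge_in).
So O(not badge_in) holds, i.e. badge_in is forbidden. None of the other listed options is forbidden under the premises.

badge_in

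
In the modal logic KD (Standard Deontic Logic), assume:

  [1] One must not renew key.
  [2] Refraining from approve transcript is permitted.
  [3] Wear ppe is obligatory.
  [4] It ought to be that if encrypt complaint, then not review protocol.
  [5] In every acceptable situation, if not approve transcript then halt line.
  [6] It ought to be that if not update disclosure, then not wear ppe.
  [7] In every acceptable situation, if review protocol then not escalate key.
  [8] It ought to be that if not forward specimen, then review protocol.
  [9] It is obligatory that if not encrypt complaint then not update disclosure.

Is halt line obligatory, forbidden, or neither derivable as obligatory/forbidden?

Neither

Premise 5 is O(¬approve_transcript → halt_line), but O(¬approve_transcript) is not derivable from the premises (the permission P(¬approve_transcript) asserts only ¬O(approve_transcript), not O(¬approve_transcript)), so it does not yield O(halt_line).
No premise or chain of K-axiom applications forces O(halt_line), and none forces O(¬halt_line). So halt_line is neither obligatory nor forbidden under these norms.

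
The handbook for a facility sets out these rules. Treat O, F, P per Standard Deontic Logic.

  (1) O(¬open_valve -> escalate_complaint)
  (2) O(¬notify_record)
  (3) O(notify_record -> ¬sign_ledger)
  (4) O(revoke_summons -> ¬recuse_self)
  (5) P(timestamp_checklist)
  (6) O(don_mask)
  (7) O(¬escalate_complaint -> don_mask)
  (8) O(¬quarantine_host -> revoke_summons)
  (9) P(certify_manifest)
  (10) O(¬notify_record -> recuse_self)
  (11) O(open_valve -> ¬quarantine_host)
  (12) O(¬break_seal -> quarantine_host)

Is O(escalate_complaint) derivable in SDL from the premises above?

Yes

From premise 2 we have O(¬notify_record).
Applying K to premise 10 (O(¬notify_record -> recuse_self)) and O(¬notify_record) yields O(recuse_self).
The contrapositive of premise 4 (O(revoke_summons -> ¬recuse_self)) is O(recuse_self -> ¬revoke_summons), and O(recuse_self) is already established, so O(¬revoke_summons).
The contrapositive of premise 8 (O(¬quarantine_host -> revoke_summons)) is O(¬revoke_summons -> quarantine_host), and O(¬revoke_summons) is already established, so O(quarantine_host).
Premise 11 is O(open_valve -> ¬quarantine_host); contrapositively O(quarantine_host -> ¬open_valve). Since O(quarantine_host) holds, K gives O(¬open_valve).
From O(¬open_valve) and premise 1, O(¬open_valve -> escalate_complaint), we obtain O(escalate_complaint).
Premises 3, 5, 6, 7, 9, 12 do not contribute to this derivation.
So O(escalate_complaint) follows.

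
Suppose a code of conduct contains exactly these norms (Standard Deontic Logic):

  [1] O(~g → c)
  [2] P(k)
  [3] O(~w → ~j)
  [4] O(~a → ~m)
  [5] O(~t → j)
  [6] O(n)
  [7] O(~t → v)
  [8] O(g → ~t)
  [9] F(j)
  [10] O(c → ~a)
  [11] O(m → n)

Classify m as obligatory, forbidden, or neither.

Forbidden

Premise 9 is F(j), i.e. O(~j).
Premise 5 is O(~t → j); contrapositively O(~j → t). Since O(~j) holds, K gives O(t).
The contrapositive of premise 8 (O(g → ~t)) is O(t → ~g), and O(t) is already established, so O(~g).
Applying K to premise 1 (O(~g → c)) and O(~g) yields O(c).
Applying K to premise 10 (O(c → ~a)) and O(c) yields O(~a).
From O(~a) and premise 4, O(~a → ~m), we obtain O(~m).
Premises 2, 3, 6, 7, 11 do not contribute to this derivation.
Thus O(~m), which is F(m): m is forbidden.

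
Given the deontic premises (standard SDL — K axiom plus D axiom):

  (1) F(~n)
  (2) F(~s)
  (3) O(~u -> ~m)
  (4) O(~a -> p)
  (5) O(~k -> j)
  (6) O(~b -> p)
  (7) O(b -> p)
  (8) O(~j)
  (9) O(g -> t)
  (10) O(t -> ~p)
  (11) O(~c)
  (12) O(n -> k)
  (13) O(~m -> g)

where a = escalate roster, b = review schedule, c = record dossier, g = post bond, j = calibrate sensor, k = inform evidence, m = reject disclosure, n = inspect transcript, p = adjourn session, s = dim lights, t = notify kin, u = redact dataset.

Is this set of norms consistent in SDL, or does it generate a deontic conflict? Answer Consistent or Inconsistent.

Premise 5 is O(~k -> j), but O(~k) is not derivable from the premises, so it does not yield O(j).
So O(j) is not derivable, and the apparent clash with O(~j) does not arise.
A world satisfying every obligation exists (e.g. a=false, b=false, c=false, g=false, j=false, k=true, m=true, n=true, p=true, s=true, t=false, u=true); no atom is both obligatory and forbidden, so the set is consistent.

Consistent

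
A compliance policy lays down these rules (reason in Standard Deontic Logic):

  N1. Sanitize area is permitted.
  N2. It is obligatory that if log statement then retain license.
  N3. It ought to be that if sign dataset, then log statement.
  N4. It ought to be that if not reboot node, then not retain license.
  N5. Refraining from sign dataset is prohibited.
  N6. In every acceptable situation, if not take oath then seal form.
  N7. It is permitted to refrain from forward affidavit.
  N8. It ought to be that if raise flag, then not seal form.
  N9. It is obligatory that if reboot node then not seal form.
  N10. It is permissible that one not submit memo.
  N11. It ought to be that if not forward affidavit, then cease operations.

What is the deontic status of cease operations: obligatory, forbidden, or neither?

Neither

Premise 11 is O(¬forward_affidavit → cease_operations), but O(¬forward_affidavit) is not derivable from the premises (the permission P(¬forward_affidavit) asserts only ¬O(forward_affidavit), not O(¬forward_affidavit)), so it does not yield O(cease_operations).
No premise or chain of K-axiom applications forces O(cease_operations), and none forces O(¬cease_operations). So cease_operations is neither obligatory nor forbidden under these norms.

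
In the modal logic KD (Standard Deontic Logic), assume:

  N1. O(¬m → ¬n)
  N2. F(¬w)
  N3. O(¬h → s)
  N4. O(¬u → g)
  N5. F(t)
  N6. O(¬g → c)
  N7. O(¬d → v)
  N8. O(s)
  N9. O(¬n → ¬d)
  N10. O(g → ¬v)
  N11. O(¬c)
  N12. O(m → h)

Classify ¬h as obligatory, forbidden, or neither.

From premise 11 we have O(¬c).
The contrapositive of premise 6 (O(¬g → c)) is O(¬c → g), and O(¬c) is already established, so O(g).
Applying K to premise 10 (O(g → ¬v)) and O(g) yields O(¬v).
Premise 7, O(¬d → v), contraposes to O(¬v → d); with O(¬v) we get O(d).
Premise 9 is O(¬n → ¬d); contrapositively O(d → n). Since O(d) holds, K gives O(n).
Premise 1 is O(¬m → ¬n); contrapositively O(n → m). Since O(n) holds, K gives O(m).
With premise 12, O(m → h), the K-axiom yields O(h).
Premises 2, 3, 4, 5, 8 do not contribute to this derivation.
Thus O(h), which is F(¬h): ¬h is forbidden.

Forbidden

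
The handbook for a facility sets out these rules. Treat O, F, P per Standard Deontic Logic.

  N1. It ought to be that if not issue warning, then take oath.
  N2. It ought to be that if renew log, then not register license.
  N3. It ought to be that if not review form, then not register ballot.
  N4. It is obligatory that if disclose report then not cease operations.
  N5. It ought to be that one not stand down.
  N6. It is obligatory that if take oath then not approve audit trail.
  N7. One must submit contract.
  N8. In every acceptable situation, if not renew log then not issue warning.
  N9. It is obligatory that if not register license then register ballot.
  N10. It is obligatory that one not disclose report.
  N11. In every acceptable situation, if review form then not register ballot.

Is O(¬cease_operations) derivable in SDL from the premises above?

Premise 4 is O(disclose_report → ¬cease_operations), but O(disclose_report) is not derivable from the premises, so it does not yield O(¬cease_operations).
No other premise forces O(¬cease_operations). An ideal world satisfying every premise can still have ¬cease_operations false, so O(¬cease_operations) is not derivable.

No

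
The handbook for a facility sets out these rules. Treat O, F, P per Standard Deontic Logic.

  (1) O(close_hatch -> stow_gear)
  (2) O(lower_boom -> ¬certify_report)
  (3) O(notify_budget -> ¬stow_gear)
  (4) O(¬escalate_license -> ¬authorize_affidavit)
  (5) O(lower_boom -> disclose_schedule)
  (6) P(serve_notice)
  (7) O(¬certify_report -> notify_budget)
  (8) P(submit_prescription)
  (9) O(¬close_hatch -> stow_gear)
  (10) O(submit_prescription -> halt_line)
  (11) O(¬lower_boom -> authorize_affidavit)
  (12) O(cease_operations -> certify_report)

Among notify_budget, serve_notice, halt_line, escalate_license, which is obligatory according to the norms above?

escalate_license

By case analysis on ¬close_hatch: premise 9 gives O(¬close_hatch -> stow_gear) and premise 1 gives O(close_hatch -> stow_gear), so O(stow_gear) either way.
Premise 3, O(notify_budget -> ¬stow_gear), contraposes to O(stow_gear -> ¬notify_budget); with O(stow_gear) we get O(¬notify_budget).
Premise 7, O(¬certify_report -> notify_budget), contraposes to O(¬notify_budget -> certify_report); with O(¬notify_budget) we get O(certify_report).
The contrapositive of premise 2 (O(lower_boom -> ¬certify_report)) is O(certify_report -> ¬lower_boom), and O(certify_report) is already established, so O(¬lower_boom).
Premise 11 is O(¬lower_boom -> authorize_affidavit); since O(¬lower_boom), deontic closure gives O(authorize_affidavit).
Premise 4, O(¬escalate_license -> ¬authorize_affidavit), contraposes to O(authorize_affidavit -> escalate_license); with O(authorize_affidavit) we get O(escalate_license).
So O(escalate_license) holds — escalate_license is obligatory. None of the other listed options is made obligatory by any chain of premises.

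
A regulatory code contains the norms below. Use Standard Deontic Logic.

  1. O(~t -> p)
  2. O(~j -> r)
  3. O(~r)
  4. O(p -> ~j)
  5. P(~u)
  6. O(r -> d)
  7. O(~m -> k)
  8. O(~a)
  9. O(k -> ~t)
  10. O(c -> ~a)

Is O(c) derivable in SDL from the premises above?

No

Premise 10 is O(c -> ~a); even if O(~a) held, inferring O(c) would be affirming the consequent — invalid.
No other premise forces O(c). An ideal world satisfying every premise can still have c false, so O(c) is not derivable.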